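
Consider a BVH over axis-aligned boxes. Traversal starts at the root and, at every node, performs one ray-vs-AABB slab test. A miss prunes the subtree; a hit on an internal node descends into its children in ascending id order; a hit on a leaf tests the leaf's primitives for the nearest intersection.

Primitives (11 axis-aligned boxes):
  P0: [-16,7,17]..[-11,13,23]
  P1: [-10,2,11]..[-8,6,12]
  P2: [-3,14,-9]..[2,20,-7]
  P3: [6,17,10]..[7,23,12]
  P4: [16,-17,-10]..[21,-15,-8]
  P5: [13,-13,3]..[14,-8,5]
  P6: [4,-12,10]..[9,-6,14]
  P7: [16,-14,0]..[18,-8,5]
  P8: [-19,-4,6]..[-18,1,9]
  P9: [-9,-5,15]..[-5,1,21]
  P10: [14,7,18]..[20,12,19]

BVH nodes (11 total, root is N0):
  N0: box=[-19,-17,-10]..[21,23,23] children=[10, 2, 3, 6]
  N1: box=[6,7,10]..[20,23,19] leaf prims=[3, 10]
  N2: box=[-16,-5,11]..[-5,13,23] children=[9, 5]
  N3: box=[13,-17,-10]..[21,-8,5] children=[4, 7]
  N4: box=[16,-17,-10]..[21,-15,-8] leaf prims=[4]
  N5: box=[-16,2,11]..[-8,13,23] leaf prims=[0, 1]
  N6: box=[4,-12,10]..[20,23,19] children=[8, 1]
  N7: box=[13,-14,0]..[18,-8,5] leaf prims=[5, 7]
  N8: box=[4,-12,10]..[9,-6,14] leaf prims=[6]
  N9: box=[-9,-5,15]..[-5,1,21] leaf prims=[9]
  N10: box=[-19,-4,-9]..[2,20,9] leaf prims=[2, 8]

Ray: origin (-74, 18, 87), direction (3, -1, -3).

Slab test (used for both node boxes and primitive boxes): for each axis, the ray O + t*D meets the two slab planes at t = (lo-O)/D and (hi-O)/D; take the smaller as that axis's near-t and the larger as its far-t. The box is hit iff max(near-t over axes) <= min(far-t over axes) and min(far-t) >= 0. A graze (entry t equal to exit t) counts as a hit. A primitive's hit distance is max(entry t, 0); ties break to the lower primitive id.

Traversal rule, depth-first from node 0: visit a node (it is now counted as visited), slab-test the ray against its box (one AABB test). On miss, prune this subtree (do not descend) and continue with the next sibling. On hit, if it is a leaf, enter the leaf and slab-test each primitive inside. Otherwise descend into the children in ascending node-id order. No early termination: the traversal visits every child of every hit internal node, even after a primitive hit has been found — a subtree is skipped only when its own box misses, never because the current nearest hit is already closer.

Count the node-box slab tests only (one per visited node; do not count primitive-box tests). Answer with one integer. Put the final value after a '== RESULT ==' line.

Traverse from the root:
N0 x:[55/3,95/3] y:[-5,35] z:[64/3,97/3] -> hit [64/3,95/3], descend [2, 3, 6, 10]
  N2 x:[58/3,23] y:[5,23] z:[64/3,76/3] -> hit [64/3,23], descend [5, 9]
    N5 x:[58/3,22] y:[5,16] z:[64/3,76/3] -> miss, prune
    N9 x:[65/3,23] y:[17,23] z:[22,24] -> hit [22,23] leaf, test {P9@t=22}
  N3 x:[29,95/3] y:[26,35] z:[82/3,97/3] -> hit [29,95/3], descend [4, 7]
    N4 x:[30,95/3] y:[33,35] z:[95/3,97/3] -> miss, prune
    N7 x:[29,92/3] y:[26,32] z:[82/3,29] -> hit [29,29] leaf, test {P5(miss), P7(miss)}
  N6 x:[26,94/3] y:[-5,30] z:[68/3,77/3] -> miss, prune
  N10 x:[55/3,76/3] y:[-2,22] z:[26,32] -> miss, prune

9 AABB tests over nodes [0, 2, 5, 9, 3, 4, 7, 6, 10]; 2 leaves entered; closest P9.

== RESULT ==
9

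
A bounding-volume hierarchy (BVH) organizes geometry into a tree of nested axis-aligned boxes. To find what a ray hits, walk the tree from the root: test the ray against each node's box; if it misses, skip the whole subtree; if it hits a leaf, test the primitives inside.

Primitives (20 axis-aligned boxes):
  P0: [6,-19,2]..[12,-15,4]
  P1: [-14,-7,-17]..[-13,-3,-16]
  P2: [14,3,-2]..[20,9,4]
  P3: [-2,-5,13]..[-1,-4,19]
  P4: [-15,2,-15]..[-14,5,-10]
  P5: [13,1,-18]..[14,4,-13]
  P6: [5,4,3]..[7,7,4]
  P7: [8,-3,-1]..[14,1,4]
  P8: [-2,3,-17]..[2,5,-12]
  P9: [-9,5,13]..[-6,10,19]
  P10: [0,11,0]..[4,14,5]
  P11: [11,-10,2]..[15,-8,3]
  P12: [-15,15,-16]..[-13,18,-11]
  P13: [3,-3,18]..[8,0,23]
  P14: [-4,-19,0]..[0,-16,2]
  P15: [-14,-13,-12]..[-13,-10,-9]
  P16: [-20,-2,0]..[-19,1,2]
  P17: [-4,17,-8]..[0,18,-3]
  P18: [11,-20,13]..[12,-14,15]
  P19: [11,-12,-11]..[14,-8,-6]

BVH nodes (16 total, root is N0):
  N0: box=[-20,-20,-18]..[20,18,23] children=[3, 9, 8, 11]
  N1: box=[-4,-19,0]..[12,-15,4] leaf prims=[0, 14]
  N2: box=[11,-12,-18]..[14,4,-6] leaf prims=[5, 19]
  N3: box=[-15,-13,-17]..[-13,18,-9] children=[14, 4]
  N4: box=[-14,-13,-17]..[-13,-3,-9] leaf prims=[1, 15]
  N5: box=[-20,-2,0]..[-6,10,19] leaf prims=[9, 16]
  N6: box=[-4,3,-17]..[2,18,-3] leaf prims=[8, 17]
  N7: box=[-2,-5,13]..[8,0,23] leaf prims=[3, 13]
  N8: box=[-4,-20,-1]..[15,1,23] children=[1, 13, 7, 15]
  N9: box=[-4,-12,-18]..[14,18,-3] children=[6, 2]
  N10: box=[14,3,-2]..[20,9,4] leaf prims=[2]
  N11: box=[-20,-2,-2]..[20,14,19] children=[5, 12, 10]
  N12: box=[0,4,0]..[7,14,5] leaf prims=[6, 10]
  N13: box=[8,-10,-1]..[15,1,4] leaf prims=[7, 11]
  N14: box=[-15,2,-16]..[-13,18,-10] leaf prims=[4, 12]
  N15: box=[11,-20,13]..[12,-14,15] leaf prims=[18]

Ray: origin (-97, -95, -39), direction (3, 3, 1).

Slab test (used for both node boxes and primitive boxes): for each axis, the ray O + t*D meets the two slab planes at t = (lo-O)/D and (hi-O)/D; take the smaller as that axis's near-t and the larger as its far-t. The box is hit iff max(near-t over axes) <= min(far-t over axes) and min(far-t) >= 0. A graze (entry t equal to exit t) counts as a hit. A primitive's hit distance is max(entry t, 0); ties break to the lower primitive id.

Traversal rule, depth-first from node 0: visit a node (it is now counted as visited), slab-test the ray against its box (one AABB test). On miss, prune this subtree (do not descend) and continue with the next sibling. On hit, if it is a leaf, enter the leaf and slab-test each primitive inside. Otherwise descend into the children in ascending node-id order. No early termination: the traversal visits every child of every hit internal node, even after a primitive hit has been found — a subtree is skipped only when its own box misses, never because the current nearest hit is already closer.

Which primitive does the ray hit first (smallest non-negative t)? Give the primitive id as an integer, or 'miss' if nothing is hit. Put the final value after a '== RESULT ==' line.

Traverse from the root:
N0 x:[77/3,39] y:[25,113/3] z:[21,62] -> hit [77/3,113/3], descend [3, 8, 9, 11]
  N3 x:[82/3,28] y:[82/3,113/3] z:[22,30] -> hit [82/3,28], descend [4, 14]
    N4 x:[83/3,28] y:[82/3,92/3] z:[22,30] -> hit [83/3,28] leaf, test {P1(miss), P15@t=83/3}
    N14 x:[82/3,28] y:[97/3,113/3] z:[23,29] -> miss, prune
  N8 x:[31,112/3] y:[25,32] z:[38,62] -> miss, prune
  N9 x:[31,37] y:[83/3,113/3] z:[21,36] -> hit [31,36], descend [2, 6]
    N2 x:[36,37] y:[83/3,33] z:[21,33] -> miss, prune
    N6 x:[31,33] y:[98/3,113/3] z:[22,36] -> hit [98/3,33] leaf, test {P8(miss), P17(miss)}
  N11 x:[77/3,39] y:[31,109/3] z:[37,58] -> miss, prune

order=[0, 3, 4, 14, 8, 9, 2, 6, 11]  |boxes|=9  |leaves|=2  hit=P15

== RESULT ==
15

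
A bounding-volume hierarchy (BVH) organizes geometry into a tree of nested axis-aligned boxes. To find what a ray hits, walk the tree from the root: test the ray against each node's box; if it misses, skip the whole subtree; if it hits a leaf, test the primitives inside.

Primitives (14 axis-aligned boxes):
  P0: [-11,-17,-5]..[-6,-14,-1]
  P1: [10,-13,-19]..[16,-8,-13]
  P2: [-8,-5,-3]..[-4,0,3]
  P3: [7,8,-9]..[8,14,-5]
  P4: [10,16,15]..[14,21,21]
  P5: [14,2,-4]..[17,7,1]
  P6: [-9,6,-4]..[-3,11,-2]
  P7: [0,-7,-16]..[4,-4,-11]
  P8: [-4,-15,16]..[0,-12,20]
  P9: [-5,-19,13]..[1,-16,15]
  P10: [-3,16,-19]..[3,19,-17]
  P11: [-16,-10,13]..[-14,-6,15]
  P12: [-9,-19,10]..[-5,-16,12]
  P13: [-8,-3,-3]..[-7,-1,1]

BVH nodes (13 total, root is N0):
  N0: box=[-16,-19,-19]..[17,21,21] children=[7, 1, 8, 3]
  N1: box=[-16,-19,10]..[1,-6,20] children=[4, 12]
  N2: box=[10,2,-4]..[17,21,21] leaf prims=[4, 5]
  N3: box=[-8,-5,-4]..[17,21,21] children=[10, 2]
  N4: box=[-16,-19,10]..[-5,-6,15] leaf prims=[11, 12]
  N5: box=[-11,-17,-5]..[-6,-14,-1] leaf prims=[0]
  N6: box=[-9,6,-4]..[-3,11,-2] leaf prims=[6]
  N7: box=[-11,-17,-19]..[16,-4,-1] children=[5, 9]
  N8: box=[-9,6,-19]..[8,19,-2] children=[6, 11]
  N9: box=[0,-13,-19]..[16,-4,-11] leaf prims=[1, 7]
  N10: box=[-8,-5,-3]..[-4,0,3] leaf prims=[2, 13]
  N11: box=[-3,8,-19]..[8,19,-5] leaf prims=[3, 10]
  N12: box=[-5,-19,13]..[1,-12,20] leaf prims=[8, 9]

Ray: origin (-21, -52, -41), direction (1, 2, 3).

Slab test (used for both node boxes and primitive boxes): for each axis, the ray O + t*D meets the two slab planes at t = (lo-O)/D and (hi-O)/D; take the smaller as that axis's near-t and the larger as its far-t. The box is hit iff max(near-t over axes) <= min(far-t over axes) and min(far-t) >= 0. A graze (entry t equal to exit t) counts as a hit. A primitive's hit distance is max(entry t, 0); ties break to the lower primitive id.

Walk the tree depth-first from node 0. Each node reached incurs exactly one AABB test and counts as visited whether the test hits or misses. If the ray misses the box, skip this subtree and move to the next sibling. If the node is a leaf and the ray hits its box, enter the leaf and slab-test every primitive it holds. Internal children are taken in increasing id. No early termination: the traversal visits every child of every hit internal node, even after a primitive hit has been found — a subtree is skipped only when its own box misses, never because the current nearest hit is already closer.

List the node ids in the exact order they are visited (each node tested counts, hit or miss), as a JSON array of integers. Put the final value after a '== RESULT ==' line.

Walk:
N0 x:[5,38] y:[33/2,73/2] z:[22/3,62/3] -> hit [33/2,62/3], descend [1, 3, 7, 8]
  N1 x:[5,22] y:[33/2,23] z:[17,61/3] -> hit [17,61/3], descend [4, 12]
    N4 x:[5,16] y:[33/2,23] z:[17,56/3] -> miss, prune
    N12 x:[16,22] y:[33/2,20] z:[18,61/3] -> hit [18,20] leaf, test {P8@t=19, P9@t=18}
  N3 x:[13,38] y:[47/2,73/2] z:[37/3,62/3] -> miss, prune
  N7 x:[10,37] y:[35/2,24] z:[22/3,40/3] -> miss, prune
  N8 x:[12,29] y:[29,71/2] z:[22/3,13] -> miss, prune

7 AABB tests over nodes [0, 1, 4, 12, 3, 7, 8]; 1 leaf entered; closest P9.

== RESULT ==
[0, 1, 4, 12, 3, 7, 8]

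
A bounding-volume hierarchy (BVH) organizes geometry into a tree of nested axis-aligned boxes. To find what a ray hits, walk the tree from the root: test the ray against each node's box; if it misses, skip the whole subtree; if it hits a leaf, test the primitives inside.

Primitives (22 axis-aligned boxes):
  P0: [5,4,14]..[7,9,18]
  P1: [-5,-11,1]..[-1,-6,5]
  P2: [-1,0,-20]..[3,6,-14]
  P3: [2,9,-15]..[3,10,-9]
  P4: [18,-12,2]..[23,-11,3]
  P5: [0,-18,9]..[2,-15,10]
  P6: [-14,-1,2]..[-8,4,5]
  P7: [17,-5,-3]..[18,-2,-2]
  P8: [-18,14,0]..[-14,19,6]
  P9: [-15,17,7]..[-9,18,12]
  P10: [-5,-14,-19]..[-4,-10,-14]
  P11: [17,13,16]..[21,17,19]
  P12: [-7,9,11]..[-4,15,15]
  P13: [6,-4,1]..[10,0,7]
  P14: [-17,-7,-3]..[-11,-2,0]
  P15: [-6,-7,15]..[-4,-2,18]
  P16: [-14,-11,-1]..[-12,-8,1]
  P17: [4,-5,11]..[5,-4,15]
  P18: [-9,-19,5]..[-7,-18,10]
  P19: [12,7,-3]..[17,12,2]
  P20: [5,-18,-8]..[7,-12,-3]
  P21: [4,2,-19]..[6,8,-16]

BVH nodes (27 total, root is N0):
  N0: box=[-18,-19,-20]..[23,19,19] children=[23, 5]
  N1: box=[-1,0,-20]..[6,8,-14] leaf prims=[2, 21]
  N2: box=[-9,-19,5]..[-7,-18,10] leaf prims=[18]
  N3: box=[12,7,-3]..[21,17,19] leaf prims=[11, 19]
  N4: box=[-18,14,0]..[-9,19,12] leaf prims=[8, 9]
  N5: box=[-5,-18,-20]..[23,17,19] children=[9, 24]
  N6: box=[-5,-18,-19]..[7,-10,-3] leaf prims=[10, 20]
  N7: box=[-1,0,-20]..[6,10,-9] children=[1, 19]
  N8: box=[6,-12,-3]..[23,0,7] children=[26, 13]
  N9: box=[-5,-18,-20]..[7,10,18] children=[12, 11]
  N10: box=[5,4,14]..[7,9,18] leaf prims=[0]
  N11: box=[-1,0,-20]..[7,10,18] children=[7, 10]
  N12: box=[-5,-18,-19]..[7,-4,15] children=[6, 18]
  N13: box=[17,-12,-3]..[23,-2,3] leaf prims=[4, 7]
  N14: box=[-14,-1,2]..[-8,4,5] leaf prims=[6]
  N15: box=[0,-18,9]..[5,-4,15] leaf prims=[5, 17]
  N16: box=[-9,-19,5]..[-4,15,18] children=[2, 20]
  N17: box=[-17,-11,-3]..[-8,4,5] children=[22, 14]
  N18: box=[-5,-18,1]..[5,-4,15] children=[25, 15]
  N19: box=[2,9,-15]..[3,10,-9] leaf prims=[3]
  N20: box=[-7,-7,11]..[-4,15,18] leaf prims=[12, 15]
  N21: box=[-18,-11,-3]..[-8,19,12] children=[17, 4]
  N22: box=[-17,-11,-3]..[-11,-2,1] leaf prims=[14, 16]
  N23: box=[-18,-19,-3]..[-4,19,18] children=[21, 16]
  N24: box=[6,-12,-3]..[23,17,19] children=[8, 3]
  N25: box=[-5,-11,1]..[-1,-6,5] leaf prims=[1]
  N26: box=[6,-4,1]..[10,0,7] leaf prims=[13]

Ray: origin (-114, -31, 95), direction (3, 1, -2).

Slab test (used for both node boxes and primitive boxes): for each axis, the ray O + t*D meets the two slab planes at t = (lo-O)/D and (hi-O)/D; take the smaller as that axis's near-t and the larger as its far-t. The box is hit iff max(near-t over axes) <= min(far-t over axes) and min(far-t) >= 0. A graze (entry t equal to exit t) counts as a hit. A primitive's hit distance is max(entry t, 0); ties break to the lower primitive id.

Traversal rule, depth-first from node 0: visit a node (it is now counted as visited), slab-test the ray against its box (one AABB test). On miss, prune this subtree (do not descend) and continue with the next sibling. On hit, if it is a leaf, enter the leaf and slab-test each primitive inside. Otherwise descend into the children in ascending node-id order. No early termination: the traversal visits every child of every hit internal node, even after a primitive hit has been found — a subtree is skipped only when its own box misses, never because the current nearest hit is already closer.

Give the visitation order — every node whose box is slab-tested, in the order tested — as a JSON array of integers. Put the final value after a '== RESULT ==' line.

Trace the traversal:
N0 x:[32,137/3] y:[12,50] z:[38,115/2] -> hit [38,137/3], descend [5, 23]
  N5 x:[109/3,137/3] y:[13,48] z:[38,115/2] -> hit [38,137/3], descend [9, 24]
    N9 x:[109/3,121/3] y:[13,41] z:[77/2,115/2] -> hit [77/2,121/3], descend [11, 12]
      N11 x:[113/3,121/3] y:[31,41] z:[77/2,115/2] -> hit [77/2,121/3], descend [7, 10]
        N7 x:[113/3,40] y:[31,41] z:[52,115/2] -> miss, prune
        N10 x:[119/3,121/3] y:[35,40] z:[77/2,81/2] -> hit [119/3,40] leaf, test {P0@t=119/3}
      N12 x:[109/3,121/3] y:[13,27] z:[40,57] -> miss, prune
    N24 x:[40,137/3] y:[19,48] z:[38,49] -> hit [40,137/3], descend [3, 8]
      N3 x:[42,45] y:[38,48] z:[38,49] -> hit [42,45] leaf, test {P11(miss), P19(miss)}
      N8 x:[40,137/3] y:[19,31] z:[44,49] -> miss, prune
  N23 x:[32,110/3] y:[12,50] z:[77/2,49] -> miss, prune

order=[0, 5, 9, 11, 7, 10, 12, 24, 3, 8, 23]  |boxes|=11  |leaves|=2  hit=P0

== RESULT ==
[0, 5, 9, 11, 7, 10, 12, 24, 3, 8, 23]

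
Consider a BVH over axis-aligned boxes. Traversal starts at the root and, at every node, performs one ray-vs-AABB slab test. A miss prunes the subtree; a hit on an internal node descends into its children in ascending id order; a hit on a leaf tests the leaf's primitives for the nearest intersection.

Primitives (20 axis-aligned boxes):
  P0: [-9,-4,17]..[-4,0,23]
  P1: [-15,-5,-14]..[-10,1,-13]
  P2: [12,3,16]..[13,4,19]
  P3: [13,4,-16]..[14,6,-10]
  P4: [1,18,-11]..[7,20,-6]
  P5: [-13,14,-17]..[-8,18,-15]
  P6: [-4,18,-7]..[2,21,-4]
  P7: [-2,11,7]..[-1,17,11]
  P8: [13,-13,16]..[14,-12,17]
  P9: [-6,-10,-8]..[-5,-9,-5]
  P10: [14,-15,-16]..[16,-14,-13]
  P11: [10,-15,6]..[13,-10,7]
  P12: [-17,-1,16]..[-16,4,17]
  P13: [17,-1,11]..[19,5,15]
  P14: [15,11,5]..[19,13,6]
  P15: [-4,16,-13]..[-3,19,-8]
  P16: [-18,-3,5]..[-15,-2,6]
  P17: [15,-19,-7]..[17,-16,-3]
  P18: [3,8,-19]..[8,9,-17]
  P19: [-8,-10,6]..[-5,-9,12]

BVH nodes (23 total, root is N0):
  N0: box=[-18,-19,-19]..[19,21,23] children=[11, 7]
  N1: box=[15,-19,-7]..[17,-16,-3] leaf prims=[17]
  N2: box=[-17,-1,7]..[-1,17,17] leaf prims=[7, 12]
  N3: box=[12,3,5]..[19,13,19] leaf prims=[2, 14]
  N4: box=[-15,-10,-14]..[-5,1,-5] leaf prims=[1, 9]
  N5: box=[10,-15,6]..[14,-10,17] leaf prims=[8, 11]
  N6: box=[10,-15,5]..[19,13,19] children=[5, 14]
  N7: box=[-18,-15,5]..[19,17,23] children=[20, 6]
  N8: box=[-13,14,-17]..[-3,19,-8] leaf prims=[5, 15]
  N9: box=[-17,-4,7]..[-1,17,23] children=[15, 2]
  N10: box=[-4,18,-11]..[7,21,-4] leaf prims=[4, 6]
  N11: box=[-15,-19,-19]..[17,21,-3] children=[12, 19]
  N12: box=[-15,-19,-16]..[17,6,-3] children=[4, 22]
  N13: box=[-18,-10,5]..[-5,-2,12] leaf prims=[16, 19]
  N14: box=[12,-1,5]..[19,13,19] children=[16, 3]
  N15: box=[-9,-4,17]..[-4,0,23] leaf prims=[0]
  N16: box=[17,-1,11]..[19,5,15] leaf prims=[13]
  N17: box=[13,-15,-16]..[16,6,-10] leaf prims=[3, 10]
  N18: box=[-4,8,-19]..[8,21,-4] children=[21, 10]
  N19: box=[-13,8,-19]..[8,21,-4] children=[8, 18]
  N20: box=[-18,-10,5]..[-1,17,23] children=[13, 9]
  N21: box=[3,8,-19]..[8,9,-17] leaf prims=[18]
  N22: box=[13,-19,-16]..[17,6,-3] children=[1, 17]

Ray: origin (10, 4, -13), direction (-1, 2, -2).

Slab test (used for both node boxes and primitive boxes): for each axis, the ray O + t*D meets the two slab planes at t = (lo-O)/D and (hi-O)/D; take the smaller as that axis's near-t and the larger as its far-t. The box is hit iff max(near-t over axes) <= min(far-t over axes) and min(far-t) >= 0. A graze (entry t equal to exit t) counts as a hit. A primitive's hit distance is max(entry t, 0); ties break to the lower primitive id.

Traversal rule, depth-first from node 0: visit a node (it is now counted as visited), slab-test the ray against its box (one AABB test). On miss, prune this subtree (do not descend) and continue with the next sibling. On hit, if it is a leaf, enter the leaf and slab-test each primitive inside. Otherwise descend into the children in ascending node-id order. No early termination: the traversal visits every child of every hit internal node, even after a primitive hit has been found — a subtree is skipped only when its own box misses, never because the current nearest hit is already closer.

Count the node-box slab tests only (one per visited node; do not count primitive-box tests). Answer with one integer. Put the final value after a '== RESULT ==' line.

Traverse from the root:
N0 x:[-9,28] y:[-23/2,17/2] z:[-18,3] -> hit [-9,3], descend [7, 11]
  N7 x:[-9,28] y:[-19/2,13/2] z:[-18,-9] -> miss, prune
  N11 x:[-7,25] y:[-23/2,17/2] z:[-5,3] -> hit [-5,3], descend [12, 19]
    N12 x:[-7,25] y:[-23/2,1] z:[-5,3/2] -> hit [-5,1], descend [4, 22]
      N4 x:[15,25] y:[-7,-3/2] z:[-4,1/2] -> miss, prune
      N22 x:[-7,-3] y:[-23/2,1] z:[-5,3/2] -> miss, prune
    N19 x:[2,23] y:[2,17/2] z:[-9/2,3] -> hit [2,3], descend [8, 18]
      N8 x:[13,23] y:[5,15/2] z:[-5/2,2] -> miss, prune
      N18 x:[2,14] y:[2,17/2] z:[-9/2,3] -> hit [2,3], descend [10, 21]
        N10 x:[3,14] y:[7,17/2] z:[-9/2,-1] -> miss, prune
        N21 x:[2,7] y:[2,5/2] z:[2,3] -> hit [2,5/2] leaf, test {P18@t=2}

11 AABB tests over nodes [0, 7, 11, 12, 4, 22, 19, 8, 18, 10, 21]; 1 leaf entered; closest P18.

== RESULT ==
11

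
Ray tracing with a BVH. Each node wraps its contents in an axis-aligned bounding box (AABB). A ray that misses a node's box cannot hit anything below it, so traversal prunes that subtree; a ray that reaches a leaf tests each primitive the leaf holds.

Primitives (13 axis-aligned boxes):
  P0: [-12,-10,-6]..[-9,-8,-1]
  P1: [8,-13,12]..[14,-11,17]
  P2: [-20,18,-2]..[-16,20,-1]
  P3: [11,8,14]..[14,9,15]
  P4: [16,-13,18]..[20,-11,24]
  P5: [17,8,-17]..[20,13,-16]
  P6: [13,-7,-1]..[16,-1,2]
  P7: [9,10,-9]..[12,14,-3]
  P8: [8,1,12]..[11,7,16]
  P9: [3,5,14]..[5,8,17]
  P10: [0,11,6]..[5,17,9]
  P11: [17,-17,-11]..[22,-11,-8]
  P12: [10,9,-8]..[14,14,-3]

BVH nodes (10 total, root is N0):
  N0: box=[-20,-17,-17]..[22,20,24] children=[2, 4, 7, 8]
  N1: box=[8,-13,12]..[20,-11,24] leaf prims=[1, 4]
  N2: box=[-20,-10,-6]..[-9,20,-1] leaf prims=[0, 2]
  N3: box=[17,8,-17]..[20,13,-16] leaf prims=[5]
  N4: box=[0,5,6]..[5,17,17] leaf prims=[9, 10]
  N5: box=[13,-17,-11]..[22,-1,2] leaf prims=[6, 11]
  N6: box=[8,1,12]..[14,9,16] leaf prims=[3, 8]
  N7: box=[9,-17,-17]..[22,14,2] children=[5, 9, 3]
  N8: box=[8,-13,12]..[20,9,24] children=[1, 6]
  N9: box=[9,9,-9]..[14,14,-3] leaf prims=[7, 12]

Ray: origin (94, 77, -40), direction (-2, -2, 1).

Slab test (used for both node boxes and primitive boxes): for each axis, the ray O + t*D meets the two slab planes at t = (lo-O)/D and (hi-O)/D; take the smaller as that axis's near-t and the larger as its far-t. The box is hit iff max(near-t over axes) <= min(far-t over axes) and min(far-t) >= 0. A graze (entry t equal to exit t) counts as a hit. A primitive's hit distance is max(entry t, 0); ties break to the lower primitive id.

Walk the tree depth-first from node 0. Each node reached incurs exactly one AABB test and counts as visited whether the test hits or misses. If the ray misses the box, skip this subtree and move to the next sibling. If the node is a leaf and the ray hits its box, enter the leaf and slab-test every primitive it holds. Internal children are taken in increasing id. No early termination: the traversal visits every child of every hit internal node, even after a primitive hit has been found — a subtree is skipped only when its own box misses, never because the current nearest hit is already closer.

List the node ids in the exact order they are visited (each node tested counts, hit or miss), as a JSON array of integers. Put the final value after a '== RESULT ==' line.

Trace the traversal:
N0 x:[36,57] y:[57/2,47] z:[23,64] -> hit [36,47], descend [2, 4, 7, 8]
  N2 x:[103/2,57] y:[57/2,87/2] z:[34,39] -> miss, prune
  N4 x:[89/2,47] y:[30,36] z:[46,57] -> miss, prune
  N7 x:[36,85/2] y:[63/2,47] z:[23,42] -> hit [36,42], descend [3, 5, 9]
    N3 x:[37,77/2] y:[32,69/2] z:[23,24] -> miss, prune
    N5 x:[36,81/2] y:[39,47] z:[29,42] -> hit [39,81/2] leaf, test {P6@t=39, P11(miss)}
    N9 x:[40,85/2] y:[63/2,34] z:[31,37] -> miss, prune
  N8 x:[37,43] y:[34,45] z:[52,64] -> miss, prune

Visited [0, 2, 4, 7, 3, 5, 9, 8]. Tests: 8 box, 1 leaf. Nearest: P6.

== RESULT ==
[0, 2, 4, 7, 3, 5, 9, 8]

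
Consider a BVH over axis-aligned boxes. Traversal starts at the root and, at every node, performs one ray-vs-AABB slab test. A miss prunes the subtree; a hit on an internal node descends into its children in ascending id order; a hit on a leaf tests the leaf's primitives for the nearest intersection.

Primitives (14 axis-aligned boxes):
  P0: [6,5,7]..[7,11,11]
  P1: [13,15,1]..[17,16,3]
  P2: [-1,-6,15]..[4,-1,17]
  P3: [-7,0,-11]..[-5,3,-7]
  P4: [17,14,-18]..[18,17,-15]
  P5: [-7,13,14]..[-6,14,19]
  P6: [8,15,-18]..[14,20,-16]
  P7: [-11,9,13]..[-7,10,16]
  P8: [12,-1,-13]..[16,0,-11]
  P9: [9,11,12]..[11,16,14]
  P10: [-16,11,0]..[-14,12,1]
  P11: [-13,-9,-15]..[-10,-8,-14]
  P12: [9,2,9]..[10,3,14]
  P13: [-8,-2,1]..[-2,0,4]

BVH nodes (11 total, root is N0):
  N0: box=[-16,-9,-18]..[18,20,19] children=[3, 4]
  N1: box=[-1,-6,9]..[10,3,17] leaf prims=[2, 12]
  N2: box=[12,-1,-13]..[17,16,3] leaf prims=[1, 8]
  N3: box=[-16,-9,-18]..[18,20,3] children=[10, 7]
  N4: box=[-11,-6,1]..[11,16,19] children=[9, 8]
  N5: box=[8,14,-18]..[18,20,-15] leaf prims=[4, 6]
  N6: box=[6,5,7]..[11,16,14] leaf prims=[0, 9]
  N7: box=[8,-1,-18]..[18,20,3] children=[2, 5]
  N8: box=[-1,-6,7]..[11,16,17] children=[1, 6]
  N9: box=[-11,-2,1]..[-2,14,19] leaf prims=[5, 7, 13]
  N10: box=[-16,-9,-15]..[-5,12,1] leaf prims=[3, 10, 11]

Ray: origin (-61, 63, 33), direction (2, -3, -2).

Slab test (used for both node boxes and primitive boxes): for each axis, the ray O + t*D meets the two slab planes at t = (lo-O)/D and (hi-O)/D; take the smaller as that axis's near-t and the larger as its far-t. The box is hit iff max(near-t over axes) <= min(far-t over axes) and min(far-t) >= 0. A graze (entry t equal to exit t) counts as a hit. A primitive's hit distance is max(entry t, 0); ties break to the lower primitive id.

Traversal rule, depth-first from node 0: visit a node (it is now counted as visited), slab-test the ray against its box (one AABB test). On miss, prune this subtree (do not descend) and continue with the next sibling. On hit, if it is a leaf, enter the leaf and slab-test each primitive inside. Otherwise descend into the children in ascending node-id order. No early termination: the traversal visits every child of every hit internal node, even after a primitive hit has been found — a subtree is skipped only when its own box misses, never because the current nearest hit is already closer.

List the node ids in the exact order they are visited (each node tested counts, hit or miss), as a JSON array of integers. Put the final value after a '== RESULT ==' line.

Walk:
N0 x:[45/2,79/2] y:[43/3,24] z:[7,51/2] -> hit [45/2,24], descend [3, 4]
  N3 x:[45/2,79/2] y:[43/3,24] z:[15,51/2] -> hit [45/2,24], descend [7, 10]
    N7 x:[69/2,79/2] y:[43/3,64/3] z:[15,51/2] -> miss, prune
    N10 x:[45/2,28] y:[17,24] z:[16,24] -> hit [45/2,24] leaf, test {P3(miss), P10(miss), P11@t=24}
  N4 x:[25,36] y:[47/3,23] z:[7,16] -> miss, prune

Visited [0, 3, 7, 10, 4]. Tests: 5 box, 1 leaf. Nearest: P11.

== RESULT ==
[0, 3, 7, 10, 4]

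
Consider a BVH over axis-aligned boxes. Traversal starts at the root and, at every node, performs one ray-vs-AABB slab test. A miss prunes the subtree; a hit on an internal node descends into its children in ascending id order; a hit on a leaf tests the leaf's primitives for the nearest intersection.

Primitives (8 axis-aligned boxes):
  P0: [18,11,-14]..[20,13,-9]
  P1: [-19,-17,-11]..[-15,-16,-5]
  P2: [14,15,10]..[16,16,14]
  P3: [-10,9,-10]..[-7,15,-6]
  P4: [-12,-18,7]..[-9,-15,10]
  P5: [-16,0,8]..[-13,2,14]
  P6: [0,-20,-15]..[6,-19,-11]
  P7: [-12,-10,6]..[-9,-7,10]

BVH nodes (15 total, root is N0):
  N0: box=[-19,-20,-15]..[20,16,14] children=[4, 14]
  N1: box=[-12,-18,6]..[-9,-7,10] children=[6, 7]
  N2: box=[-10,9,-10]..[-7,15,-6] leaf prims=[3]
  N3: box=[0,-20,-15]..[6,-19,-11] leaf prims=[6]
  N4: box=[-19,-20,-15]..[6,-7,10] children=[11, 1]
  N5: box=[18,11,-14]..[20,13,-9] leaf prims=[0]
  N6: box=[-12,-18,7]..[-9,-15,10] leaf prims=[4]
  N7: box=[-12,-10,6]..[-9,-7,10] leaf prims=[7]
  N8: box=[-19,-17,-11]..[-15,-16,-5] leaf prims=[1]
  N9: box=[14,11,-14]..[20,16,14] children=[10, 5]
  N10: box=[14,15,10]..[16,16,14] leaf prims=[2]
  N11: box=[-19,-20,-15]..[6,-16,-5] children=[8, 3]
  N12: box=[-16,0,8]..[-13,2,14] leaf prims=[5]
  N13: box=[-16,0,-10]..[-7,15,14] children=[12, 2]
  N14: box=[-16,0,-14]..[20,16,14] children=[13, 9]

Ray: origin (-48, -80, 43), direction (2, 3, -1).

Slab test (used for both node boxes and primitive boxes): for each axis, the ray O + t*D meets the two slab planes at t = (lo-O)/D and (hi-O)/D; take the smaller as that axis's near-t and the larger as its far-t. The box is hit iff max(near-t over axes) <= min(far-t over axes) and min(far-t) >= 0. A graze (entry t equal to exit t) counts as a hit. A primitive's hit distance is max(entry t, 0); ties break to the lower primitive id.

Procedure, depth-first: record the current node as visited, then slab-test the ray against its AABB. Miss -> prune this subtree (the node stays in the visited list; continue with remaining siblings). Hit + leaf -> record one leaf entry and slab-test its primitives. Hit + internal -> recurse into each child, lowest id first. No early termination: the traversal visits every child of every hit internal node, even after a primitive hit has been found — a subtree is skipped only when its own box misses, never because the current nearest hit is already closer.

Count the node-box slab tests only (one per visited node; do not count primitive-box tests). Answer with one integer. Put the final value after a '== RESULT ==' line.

Trace the traversal:
N0 x:[29/2,34] y:[20,32] z:[29,58] -> hit [29,32], descend [4, 14]
  N4 x:[29/2,27] y:[20,73/3] z:[33,58] -> miss, prune
  N14 x:[16,34] y:[80/3,32] z:[29,57] -> hit [29,32], descend [9, 13]
    N9 x:[31,34] y:[91/3,32] z:[29,57] -> hit [31,32], descend [5, 10]
      N5 x:[33,34] y:[91/3,31] z:[52,57] -> miss, prune
      N10 x:[31,32] y:[95/3,32] z:[29,33] -> hit [95/3,32] leaf, test {P2@t=95/3}
    N13 x:[16,41/2] y:[80/3,95/3] z:[29,53] -> miss, prune

Summary -> nodes [0, 4, 14, 9, 5, 10, 13]; box-tests=7; leaf-entries=1; first=P2

== RESULT ==
7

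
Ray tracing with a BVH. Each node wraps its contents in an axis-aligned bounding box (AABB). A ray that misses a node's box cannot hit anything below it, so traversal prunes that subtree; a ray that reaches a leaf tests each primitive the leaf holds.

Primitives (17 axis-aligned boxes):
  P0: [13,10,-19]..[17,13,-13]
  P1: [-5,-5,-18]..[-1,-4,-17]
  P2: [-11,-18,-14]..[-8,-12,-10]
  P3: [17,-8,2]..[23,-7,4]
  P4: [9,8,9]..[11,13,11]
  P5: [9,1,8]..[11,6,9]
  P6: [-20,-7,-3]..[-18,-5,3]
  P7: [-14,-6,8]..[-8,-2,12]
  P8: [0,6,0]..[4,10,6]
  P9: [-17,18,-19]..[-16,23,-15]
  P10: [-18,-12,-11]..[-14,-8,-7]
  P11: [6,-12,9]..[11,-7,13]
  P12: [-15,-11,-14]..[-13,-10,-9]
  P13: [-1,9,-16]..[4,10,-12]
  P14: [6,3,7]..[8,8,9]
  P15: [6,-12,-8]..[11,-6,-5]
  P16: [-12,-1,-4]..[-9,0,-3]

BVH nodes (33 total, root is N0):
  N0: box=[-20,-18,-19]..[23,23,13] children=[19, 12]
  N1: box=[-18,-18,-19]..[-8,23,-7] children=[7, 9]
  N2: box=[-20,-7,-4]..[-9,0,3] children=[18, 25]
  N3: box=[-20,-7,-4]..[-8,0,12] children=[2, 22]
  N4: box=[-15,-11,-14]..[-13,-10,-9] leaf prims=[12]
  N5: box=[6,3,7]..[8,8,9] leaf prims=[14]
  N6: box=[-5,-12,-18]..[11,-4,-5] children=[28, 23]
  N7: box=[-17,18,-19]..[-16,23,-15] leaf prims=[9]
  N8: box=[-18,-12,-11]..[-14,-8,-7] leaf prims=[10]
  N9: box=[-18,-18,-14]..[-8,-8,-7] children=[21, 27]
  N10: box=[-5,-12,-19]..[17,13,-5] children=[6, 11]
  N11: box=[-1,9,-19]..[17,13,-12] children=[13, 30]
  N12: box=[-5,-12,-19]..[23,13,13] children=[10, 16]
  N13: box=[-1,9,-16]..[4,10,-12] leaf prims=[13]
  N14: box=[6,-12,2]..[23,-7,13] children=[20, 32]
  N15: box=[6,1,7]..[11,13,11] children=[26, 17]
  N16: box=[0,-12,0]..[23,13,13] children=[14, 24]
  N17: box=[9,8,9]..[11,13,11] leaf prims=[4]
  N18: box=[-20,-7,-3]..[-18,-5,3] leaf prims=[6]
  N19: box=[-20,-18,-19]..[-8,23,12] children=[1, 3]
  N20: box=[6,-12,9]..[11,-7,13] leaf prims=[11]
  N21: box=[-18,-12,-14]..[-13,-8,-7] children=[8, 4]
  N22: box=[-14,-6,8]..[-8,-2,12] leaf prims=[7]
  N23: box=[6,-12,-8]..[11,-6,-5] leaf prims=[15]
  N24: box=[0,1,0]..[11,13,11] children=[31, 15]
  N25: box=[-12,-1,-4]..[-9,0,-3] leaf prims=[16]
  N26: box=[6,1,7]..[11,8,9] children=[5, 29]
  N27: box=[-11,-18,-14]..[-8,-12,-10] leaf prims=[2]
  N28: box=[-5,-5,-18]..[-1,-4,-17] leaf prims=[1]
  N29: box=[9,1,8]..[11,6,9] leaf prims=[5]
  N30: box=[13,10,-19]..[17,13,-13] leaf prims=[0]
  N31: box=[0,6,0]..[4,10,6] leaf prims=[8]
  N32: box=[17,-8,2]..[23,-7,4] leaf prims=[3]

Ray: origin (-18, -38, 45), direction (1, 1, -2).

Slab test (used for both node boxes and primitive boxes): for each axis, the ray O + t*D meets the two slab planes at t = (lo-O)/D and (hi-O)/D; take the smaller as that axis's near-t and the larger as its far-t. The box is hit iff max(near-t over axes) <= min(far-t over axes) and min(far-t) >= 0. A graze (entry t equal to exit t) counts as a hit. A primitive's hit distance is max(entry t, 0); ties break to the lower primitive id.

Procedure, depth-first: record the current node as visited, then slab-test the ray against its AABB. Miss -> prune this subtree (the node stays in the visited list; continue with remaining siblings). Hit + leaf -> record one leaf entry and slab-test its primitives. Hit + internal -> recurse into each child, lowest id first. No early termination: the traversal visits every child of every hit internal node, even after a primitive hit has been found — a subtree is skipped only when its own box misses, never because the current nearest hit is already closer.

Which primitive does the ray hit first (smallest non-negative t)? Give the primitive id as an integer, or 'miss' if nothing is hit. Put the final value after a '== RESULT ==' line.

Traverse from the root:
N0 x:[-2,41] y:[20,61] z:[16,32] -> hit [20,32], descend [12, 19]
  N12 x:[13,41] y:[26,51] z:[16,32] -> hit [26,32], descend [10, 16]
    N10 x:[13,35] y:[26,51] z:[25,32] -> hit [26,32], descend [6, 11]
      N6 x:[13,29] y:[26,34] z:[25,63/2] -> hit [26,29], descend [23, 28]
        N23 x:[24,29] y:[26,32] z:[25,53/2] -> hit [26,53/2] leaf, test {P15@t=26}
        N28 x:[13,17] y:[33,34] z:[31,63/2] -> miss, prune
      N11 x:[17,35] y:[47,51] z:[57/2,32] -> miss, prune
    N16 x:[18,41] y:[26,51] z:[16,45/2] -> miss, prune
  N19 x:[-2,10] y:[20,61] z:[33/2,32] -> miss, prune

order=[0, 12, 10, 6, 23, 28, 11, 16, 19]  |boxes|=9  |leaves|=1  hit=P15

== RESULT ==
15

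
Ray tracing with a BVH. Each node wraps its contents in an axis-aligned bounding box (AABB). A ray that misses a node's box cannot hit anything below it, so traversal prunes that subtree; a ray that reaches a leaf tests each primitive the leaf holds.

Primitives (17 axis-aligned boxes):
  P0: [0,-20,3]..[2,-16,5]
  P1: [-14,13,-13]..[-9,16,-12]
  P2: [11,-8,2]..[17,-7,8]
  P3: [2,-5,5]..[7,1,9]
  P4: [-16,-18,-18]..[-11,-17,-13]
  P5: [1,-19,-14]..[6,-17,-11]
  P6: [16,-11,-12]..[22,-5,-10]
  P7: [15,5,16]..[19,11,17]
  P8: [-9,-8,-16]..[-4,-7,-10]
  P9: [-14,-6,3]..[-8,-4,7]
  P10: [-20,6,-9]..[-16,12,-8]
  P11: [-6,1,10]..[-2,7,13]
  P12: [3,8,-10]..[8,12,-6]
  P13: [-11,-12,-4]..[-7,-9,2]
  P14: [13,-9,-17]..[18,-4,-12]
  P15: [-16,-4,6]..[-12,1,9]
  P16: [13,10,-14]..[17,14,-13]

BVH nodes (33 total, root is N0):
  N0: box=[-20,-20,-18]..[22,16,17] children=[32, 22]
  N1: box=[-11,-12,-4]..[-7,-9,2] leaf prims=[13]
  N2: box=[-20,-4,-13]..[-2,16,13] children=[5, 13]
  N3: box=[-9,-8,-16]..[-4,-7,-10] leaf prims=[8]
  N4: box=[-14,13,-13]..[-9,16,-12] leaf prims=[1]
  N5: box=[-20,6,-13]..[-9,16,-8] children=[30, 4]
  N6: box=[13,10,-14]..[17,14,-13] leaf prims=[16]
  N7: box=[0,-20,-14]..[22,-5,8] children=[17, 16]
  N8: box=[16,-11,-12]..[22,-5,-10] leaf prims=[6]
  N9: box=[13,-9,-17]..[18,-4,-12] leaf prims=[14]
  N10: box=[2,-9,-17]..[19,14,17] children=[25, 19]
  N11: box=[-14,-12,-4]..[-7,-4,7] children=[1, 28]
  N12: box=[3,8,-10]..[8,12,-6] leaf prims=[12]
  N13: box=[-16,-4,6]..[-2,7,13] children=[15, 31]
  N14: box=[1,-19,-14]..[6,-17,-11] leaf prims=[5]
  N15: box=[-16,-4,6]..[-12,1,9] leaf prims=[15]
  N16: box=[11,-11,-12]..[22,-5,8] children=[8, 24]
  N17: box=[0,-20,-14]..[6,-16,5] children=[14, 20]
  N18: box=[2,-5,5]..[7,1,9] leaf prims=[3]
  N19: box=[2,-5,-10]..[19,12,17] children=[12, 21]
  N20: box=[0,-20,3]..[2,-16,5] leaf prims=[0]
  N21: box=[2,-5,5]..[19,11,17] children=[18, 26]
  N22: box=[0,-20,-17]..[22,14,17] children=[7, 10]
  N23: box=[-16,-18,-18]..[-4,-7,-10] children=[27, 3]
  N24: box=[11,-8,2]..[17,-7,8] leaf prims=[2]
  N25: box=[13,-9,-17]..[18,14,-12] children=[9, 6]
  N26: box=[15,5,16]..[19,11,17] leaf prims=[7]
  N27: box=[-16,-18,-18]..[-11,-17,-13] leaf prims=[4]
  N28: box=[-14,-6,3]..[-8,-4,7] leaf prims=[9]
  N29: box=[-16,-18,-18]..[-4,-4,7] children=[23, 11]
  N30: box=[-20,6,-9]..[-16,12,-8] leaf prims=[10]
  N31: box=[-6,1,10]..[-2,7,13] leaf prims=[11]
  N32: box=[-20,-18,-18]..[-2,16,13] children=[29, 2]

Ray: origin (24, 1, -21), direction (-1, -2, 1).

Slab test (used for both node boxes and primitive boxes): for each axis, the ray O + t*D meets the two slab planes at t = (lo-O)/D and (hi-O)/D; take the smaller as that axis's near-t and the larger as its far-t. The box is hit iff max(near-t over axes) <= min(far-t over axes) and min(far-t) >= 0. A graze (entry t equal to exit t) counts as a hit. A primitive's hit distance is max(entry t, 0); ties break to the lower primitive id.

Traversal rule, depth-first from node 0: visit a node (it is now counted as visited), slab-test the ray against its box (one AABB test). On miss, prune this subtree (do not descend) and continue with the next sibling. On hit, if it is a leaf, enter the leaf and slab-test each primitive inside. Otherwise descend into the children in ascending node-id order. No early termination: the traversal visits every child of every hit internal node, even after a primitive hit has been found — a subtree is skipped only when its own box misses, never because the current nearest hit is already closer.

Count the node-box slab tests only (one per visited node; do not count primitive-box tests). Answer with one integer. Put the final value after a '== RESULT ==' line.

Traverse from the root:
N0 x:[2,44] y:[-15/2,21/2] z:[3,38] -> hit [3,21/2], descend [22, 32]
  N22 x:[2,24] y:[-13/2,21/2] z:[4,38] -> hit [4,21/2], descend [7, 10]
    N7 x:[2,24] y:[3,21/2] z:[7,29] -> hit [7,21/2], descend [16, 17]
      N16 x:[2,13] y:[3,6] z:[9,29] -> miss, prune
      N17 x:[18,24] y:[17/2,21/2] z:[7,26] -> miss, prune
    N10 x:[5,22] y:[-13/2,5] z:[4,38] -> hit [5,5], descend [19, 25]
      N19 x:[5,22] y:[-11/2,3] z:[11,38] -> miss, prune
      N25 x:[6,11] y:[-13/2,5] z:[4,9] -> miss, prune
  N32 x:[26,44] y:[-15/2,19/2] z:[3,34] -> miss, prune

Visited [0, 22, 7, 16, 17, 10, 19, 25, 32]. Tests: 9 box, 0 leaf. Nearest: miss.

== RESULT ==
9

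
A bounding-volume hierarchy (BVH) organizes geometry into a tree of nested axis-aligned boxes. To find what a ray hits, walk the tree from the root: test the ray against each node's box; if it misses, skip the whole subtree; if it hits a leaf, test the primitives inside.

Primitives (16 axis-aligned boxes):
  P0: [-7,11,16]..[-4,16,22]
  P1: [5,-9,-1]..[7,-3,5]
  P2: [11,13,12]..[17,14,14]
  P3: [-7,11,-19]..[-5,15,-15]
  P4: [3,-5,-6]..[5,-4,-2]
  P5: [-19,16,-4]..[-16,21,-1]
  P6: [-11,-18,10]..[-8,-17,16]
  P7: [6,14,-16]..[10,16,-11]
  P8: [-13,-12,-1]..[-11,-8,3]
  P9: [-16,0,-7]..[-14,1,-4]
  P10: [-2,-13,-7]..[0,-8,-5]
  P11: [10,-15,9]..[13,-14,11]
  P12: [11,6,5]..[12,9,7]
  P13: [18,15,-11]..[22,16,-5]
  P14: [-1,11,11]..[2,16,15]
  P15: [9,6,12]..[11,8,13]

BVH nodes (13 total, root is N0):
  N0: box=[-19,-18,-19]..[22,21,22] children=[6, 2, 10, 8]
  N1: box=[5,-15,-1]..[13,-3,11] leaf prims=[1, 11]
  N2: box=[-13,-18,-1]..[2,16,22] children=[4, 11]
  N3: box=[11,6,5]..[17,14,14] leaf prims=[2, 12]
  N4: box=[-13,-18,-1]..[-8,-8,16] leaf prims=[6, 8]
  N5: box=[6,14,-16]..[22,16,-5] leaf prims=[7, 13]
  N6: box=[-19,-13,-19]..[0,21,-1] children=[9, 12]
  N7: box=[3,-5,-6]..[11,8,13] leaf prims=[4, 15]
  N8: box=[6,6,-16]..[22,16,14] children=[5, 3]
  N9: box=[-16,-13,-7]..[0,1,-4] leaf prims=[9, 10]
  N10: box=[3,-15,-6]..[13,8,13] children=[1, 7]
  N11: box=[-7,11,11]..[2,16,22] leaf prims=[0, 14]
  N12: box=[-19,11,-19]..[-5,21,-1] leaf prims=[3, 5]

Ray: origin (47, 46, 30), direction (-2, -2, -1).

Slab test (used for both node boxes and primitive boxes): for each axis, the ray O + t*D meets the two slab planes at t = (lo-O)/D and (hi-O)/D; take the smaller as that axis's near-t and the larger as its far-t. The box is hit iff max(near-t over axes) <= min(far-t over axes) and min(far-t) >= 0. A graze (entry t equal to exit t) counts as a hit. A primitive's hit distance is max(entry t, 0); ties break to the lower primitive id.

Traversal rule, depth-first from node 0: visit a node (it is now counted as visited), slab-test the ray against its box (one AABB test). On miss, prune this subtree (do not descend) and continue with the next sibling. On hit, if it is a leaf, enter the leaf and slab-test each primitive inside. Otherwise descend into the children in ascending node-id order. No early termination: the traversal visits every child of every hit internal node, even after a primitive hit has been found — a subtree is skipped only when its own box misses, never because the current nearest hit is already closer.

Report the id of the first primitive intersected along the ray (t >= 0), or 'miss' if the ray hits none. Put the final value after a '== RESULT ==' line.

Traverse from the root:
N0 x:[25/2,33] y:[25/2,32] z:[8,49] -> hit [25/2,32], descend [2, 6, 8, 10]
  N2 x:[45/2,30] y:[15,32] z:[8,31] -> hit [45/2,30], descend [4, 11]
    N4 x:[55/2,30] y:[27,32] z:[14,31] -> hit [55/2,30] leaf, test {P6(miss), P8@t=29}
    N11 x:[45/2,27] y:[15,35/2] z:[8,19] -> miss, prune
  N6 x:[47/2,33] y:[25/2,59/2] z:[31,49] -> miss, prune
  N8 x:[25/2,41/2] y:[15,20] z:[16,46] -> hit [16,20], descend [3, 5]
    N3 x:[15,18] y:[16,20] z:[16,25] -> hit [16,18] leaf, test {P2@t=16, P12(miss)}
    N5 x:[25/2,41/2] y:[15,16] z:[35,46] -> miss, prune
  N10 x:[17,22] y:[19,61/2] z:[17,36] -> hit [19,22], descend [1, 7]
    N1 x:[17,21] y:[49/2,61/2] z:[19,31] -> miss, prune
    N7 x:[18,22] y:[19,51/2] z:[17,36] -> hit [19,22] leaf, test {P4(miss), P15(miss)}

order=[0, 2, 4, 11, 6, 8, 3, 5, 10, 1, 7]  |boxes|=11  |leaves|=3  hit=P2

== RESULT ==
2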